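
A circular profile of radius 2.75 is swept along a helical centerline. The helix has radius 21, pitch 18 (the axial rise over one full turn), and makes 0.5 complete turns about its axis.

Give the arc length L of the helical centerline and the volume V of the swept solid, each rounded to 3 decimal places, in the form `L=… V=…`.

L=66.584 V=1581.934

2πR = 2π·21 = 131.946891
per-turn = √(131.946891² + 18²) = √(17409.9822 + 324) = √17733.9822 = 133.168999
L = 0.5 × 133.168999 = 66.584499
V = π·2.75² × L = 23.758294 × 66.584499 = 1581.934139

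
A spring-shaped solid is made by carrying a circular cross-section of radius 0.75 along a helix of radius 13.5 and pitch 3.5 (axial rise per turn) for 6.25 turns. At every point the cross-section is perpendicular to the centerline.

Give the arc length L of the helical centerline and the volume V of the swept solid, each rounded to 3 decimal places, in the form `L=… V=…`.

2πR = 2π·13.5 = 84.823002
per-turn = √(84.823002² + 3.5²) = √(7194.9416 + 12.25) = √7207.1916 = 84.895180
L = 6.25 × 84.895180 = 530.594876
V = π·0.75² × L = 1.767146 × 530.594876 = 937.638542

L=530.595 V=937.639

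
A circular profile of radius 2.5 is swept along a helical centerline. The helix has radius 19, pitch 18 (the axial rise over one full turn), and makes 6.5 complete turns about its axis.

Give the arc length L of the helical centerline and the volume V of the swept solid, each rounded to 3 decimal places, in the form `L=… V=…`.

L=784.744 V=15408.419

2πR = 2π·19 = 119.380521
per-turn = √(119.380521² + 18²) = √(14251.7088 + 324) = √14575.7088 = 120.729900
L = 6.5 × 120.729900 = 784.744350
V = π·2.5² × L = 19.634954 × 784.744350 = 15408.419281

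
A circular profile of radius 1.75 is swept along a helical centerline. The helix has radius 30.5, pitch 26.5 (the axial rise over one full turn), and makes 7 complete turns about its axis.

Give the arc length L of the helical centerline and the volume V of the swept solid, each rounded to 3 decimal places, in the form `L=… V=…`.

L=1354.225 V=13029.171

2πR = 2π·30.5 = 191.637152
per-turn = √(191.637152² + 26.5²) = √(36724.7980 + 702.25) = √37427.0480 = 193.460714
L = 7 × 193.460714 = 1354.225000
V = π·1.75² × L = 9.621128 × 1354.225000 = 13029.171392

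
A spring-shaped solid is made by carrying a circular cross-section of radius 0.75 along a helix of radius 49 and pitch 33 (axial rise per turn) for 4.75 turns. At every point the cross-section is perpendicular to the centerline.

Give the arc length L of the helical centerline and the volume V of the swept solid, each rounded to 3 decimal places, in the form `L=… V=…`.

L=1470.788 V=2599.097

2πR = 2π·49 = 307.876080
per-turn = √(307.876080² + 33²) = √(94787.6807 + 1089) = √95876.6807 = 309.639598
L = 4.75 × 309.639598 = 1470.788091
V = π·0.75² × L = 1.767146 × 1470.788091 = 2599.097097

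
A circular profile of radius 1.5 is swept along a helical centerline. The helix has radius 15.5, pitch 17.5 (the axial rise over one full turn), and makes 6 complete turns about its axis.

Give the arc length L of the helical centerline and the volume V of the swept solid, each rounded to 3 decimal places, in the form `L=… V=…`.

L=593.695 V=4196.583

2πR = 2π·15.5 = 97.389372
per-turn = √(97.389372² + 17.5²) = √(9484.6898 + 306.25) = √9790.9398 = 98.949178
L = 6 × 98.949178 = 593.695068
V = π·1.5² × L = 7.068583 × 593.695068 = 4196.583145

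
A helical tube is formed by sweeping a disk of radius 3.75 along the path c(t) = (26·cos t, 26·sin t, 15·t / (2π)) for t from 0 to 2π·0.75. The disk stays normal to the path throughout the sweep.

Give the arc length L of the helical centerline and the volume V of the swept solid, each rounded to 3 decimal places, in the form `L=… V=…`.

L=123.038 V=5435.631

2πR = 2π·26 = 163.362818
per-turn = √(163.362818² + 15²) = √(26687.4103 + 225) = √26912.4103 = 164.050024
L = 0.75 × 164.050024 = 123.037518
V = π·3.75² × L = 44.178647 × 123.037518 = 5435.631030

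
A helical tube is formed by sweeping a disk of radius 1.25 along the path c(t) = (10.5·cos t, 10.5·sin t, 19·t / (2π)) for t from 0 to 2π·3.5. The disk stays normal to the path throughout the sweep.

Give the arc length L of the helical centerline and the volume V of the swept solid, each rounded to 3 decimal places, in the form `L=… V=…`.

2πR = 2π·10.5 = 65.973446
per-turn = √(65.973446² + 19²) = √(4352.4955 + 361) = √4713.4955 = 68.654902
L = 3.5 × 68.654902 = 240.292156
V = π·1.25² × L = 4.908739 × 240.292156 = 1179.531364

L=240.292 V=1179.531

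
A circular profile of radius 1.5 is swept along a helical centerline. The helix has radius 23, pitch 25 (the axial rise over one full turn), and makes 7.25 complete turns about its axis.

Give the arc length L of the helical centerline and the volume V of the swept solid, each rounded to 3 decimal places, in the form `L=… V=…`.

2πR = 2π·23 = 144.513262
per-turn = √(144.513262² + 25²) = √(20884.0829 + 625) = √21509.0829 = 146.659752
L = 7.25 × 146.659752 = 1063.283203
V = π·1.5² × L = 7.068583 × 1063.283203 = 7515.906076

L=1063.283 V=7515.906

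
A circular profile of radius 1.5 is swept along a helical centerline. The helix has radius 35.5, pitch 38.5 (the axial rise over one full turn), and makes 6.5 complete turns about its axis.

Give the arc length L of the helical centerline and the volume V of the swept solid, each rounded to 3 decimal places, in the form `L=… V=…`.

2πR = 2π·35.5 = 223.053078
per-turn = √(223.053078² + 38.5²) = √(49752.6758 + 1482.25) = √51234.9258 = 226.351333
L = 6.5 × 226.351333 = 1471.283662
V = π·1.5² × L = 7.068583 × 1471.283662 = 10399.891375

L=1471.284 V=10399.891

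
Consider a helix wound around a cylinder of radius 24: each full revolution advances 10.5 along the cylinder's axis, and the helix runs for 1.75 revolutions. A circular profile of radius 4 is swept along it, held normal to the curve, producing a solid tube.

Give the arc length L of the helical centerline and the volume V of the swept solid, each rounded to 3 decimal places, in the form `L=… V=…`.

L=264.533 V=13296.866

2πR = 2π·24 = 150.796447
per-turn = √(150.796447² + 10.5²) = √(22739.5685 + 110.25) = √22849.8185 = 151.161564
L = 1.75 × 151.161564 = 264.532738
V = π·4² × L = 50.265482 × 264.532738 = 13296.865683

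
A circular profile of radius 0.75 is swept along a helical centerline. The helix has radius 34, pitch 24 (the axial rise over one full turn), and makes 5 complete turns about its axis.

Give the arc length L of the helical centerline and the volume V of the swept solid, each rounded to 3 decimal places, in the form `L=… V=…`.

2πR = 2π·34 = 213.628300
per-turn = √(213.628300² + 24²) = √(45637.0508 + 576) = √46213.0508 = 214.972209
L = 5 × 214.972209 = 1074.861046
V = π·0.75² × L = 1.767146 × 1074.861046 = 1899.436256

L=1074.861 V=1899.436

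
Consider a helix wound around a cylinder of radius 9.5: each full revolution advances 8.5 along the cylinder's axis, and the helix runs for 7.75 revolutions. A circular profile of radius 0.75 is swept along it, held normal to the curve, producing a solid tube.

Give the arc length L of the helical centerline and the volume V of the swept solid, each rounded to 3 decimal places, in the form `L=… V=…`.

L=467.266 V=825.728

2πR = 2π·9.5 = 59.690260
per-turn = √(59.690260² + 8.5²) = √(3562.9272 + 72.25) = √3635.1772 = 60.292431
L = 7.75 × 60.292431 = 467.266337
V = π·0.75² × L = 1.767146 × 467.266337 = 825.727777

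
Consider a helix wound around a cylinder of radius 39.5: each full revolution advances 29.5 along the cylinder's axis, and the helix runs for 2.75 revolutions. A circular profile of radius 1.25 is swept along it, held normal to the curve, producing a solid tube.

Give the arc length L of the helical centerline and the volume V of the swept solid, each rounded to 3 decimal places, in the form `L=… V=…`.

L=687.315 V=3373.852

2πR = 2π·39.5 = 248.185820
per-turn = √(248.185820² + 29.5²) = √(61596.2011 + 870.25) = √62466.4511 = 249.932893
L = 2.75 × 249.932893 = 687.315456
V = π·1.25² × L = 4.908739 × 687.315456 = 3373.851856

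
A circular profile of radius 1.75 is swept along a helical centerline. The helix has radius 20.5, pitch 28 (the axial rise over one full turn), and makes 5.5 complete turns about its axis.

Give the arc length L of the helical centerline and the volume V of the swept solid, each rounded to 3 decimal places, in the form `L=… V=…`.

2πR = 2π·20.5 = 128.805299
per-turn = √(128.805299² + 28²) = √(16590.8050 + 784) = √17374.8050 = 131.813524
L = 5.5 × 131.813524 = 724.974380
V = π·1.75² × L = 9.621128 × 724.974380 = 6975.070942

L=724.974 V=6975.071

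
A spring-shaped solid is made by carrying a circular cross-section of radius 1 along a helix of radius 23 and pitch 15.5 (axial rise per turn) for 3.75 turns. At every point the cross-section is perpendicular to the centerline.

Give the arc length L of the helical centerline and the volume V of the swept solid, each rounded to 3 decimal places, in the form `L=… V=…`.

2πR = 2π·23 = 144.513262
per-turn = √(144.513262² + 15.5²) = √(20884.0829 + 240.25) = √21124.3329 = 145.342124
L = 3.75 × 145.342124 = 545.032964
V = π·1² × L = 3.141593 × 545.032964 = 1712.271555

L=545.033 V=1712.272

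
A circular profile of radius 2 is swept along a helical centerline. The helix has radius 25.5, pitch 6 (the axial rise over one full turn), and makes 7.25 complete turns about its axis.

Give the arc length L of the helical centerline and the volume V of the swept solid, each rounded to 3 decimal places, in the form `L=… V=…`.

2πR = 2π·25.5 = 160.221225
per-turn = √(160.221225² + 6²) = √(25670.8410 + 36) = √25706.8410 = 160.333531
L = 7.25 × 160.333531 = 1162.418097
V = π·2² × L = 12.566371 × 1162.418097 = 14607.376617

L=1162.418 V=14607.377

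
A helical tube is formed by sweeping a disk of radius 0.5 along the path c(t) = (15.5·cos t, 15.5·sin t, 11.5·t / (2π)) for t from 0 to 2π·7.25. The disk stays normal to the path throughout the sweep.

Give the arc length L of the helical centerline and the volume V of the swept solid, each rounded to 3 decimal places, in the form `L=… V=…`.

L=710.978 V=558.401

2πR = 2π·15.5 = 97.389372
per-turn = √(97.389372² + 11.5²) = √(9484.6898 + 132.25) = √9616.9398 = 98.065997
L = 7.25 × 98.065997 = 710.978481
V = π·0.5² × L = 0.785398 × 710.978481 = 558.401193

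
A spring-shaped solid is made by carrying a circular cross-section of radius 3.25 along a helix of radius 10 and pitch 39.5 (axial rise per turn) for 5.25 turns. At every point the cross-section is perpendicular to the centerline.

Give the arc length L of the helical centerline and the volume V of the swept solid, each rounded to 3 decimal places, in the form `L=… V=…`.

2πR = 2π·10 = 62.831853
per-turn = √(62.831853² + 39.5²) = √(3947.8418 + 1560.25) = √5508.0918 = 74.216519
L = 5.25 × 74.216519 = 389.636727
V = π·3.25² × L = 33.183072 × 389.636727 = 12929.343728

L=389.637 V=12929.344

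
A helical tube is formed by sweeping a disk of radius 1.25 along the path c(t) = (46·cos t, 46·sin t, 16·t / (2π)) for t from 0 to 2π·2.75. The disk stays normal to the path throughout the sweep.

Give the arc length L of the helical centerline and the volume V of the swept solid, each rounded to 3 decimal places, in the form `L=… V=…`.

L=796.040 V=3907.552

2πR = 2π·46 = 289.026524
per-turn = √(289.026524² + 16²) = √(83536.3317 + 256) = √83792.3317 = 289.469051
L = 2.75 × 289.469051 = 796.039891
V = π·1.25² × L = 4.908739 × 796.039891 = 3907.551678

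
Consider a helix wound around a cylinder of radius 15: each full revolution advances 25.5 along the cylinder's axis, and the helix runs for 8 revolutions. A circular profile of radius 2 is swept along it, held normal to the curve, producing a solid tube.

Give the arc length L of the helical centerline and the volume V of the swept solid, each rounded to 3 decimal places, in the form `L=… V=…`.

L=781.092 V=9815.496

2πR = 2π·15 = 94.247780
per-turn = √(94.247780² + 25.5²) = √(8882.6440 + 650.25) = √9532.8940 = 97.636540
L = 8 × 97.636540 = 781.092321
V = π·2² × L = 12.566371 × 781.092321 = 9815.495586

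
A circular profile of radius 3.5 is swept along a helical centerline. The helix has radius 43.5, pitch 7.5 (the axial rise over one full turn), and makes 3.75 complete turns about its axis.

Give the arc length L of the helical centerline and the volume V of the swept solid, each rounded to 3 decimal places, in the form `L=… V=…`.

2πR = 2π·43.5 = 273.318561
per-turn = √(273.318561² + 7.5²) = √(74703.0357 + 56.25) = √74759.2857 = 273.421443
L = 3.75 × 273.421443 = 1025.330413
V = π·3.5² × L = 38.484510 × 1025.330413 = 39459.338530

L=1025.330 V=39459.339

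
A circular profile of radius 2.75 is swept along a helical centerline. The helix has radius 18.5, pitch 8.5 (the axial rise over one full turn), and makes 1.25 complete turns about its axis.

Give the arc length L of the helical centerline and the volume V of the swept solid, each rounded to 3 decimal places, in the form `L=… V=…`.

L=145.687 V=3461.266

2πR = 2π·18.5 = 116.238928
per-turn = √(116.238928² + 8.5²) = √(13511.4884 + 72.25) = √13583.7384 = 116.549296
L = 1.25 × 116.549296 = 145.686620
V = π·2.75² × L = 23.758294 × 145.686620 = 3461.265618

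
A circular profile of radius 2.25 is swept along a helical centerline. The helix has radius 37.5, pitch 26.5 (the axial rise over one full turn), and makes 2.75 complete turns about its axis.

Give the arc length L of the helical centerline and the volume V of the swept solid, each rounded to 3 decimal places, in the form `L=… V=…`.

2πR = 2π·37.5 = 235.619449
per-turn = √(235.619449² + 26.5²) = √(55516.5248 + 702.25) = √56218.7748 = 237.104987
L = 2.75 × 237.104987 = 652.038714
V = π·2.25² × L = 15.904313 × 652.038714 = 10370.227665

L=652.039 V=10370.228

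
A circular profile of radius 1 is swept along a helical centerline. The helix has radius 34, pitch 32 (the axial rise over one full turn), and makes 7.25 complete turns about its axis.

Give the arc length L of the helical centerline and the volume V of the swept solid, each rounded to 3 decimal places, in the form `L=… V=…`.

2πR = 2π·34 = 213.628300
per-turn = √(213.628300² + 32²) = √(45637.0508 + 1024) = √46661.0508 = 216.011691
L = 7.25 × 216.011691 = 1566.084761
V = π·1² × L = 3.141593 × 1566.084761 = 4920.000382

L=1566.085 V=4920.000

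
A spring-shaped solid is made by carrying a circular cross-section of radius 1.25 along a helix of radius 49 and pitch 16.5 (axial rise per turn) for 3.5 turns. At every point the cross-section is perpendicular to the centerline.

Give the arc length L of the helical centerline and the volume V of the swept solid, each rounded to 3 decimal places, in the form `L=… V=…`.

2πR = 2π·49 = 307.876080
per-turn = √(307.876080² + 16.5²) = √(94787.6807 + 272.25) = √95059.9307 = 308.317905
L = 3.5 × 308.317905 = 1079.112668
V = π·1.25² × L = 4.908739 × 1079.112668 = 5297.081923

L=1079.113 V=5297.082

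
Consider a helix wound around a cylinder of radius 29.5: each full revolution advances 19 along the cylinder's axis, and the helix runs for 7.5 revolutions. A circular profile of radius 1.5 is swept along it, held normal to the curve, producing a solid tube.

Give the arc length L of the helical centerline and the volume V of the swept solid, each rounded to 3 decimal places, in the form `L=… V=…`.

2πR = 2π·29.5 = 185.353967
per-turn = √(185.353967² + 19²) = √(34356.0929 + 361) = √34717.0929 = 186.325234
L = 7.5 × 186.325234 = 1397.439257
V = π·1.5² × L = 7.068583 × 1397.439257 = 9877.916033

L=1397.439 V=9877.916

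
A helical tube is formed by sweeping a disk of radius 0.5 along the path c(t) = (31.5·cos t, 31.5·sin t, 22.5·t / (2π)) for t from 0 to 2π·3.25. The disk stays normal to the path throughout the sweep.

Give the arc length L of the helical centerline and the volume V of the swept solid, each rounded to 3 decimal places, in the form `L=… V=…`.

2πR = 2π·31.5 = 197.920337
per-turn = √(197.920337² + 22.5²) = √(39172.4599 + 506.25) = √39678.7099 = 199.195155
L = 3.25 × 199.195155 = 647.384255
V = π·0.5² × L = 0.785398 × 647.384255 = 508.454405

L=647.384 V=508.454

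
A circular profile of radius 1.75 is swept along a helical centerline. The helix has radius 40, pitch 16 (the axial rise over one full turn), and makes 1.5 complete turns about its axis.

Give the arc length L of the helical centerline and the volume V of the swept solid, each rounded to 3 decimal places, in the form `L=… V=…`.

2πR = 2π·40 = 251.327412
per-turn = √(251.327412² + 16²) = √(63165.4682 + 256) = √63421.4682 = 251.836193
L = 1.5 × 251.836193 = 377.754290
V = π·1.75² × L = 9.621128 × 377.754290 = 3634.422185

L=377.754 V=3634.422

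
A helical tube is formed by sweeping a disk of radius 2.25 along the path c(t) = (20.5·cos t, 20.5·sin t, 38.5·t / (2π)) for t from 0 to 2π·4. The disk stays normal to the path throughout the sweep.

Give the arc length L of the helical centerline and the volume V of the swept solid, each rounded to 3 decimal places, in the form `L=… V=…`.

L=537.744 V=8552.453

2πR = 2π·20.5 = 128.805299
per-turn = √(128.805299² + 38.5²) = √(16590.8050 + 1482.25) = √18073.0550 = 134.436063
L = 4 × 134.436063 = 537.744251
V = π·2.25² × L = 15.904313 × 537.744251 = 8552.452786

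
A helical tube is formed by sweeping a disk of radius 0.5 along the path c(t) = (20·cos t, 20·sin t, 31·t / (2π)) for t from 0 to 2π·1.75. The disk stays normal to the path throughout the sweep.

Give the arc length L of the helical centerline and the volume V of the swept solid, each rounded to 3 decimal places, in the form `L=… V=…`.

L=226.504 V=177.896

2πR = 2π·20 = 125.663706
per-turn = √(125.663706² + 31²) = √(15791.3670 + 961) = √16752.3670 = 129.430935
L = 1.75 × 129.430935 = 226.504137
V = π·0.5² × L = 0.785398 × 226.504137 = 177.895933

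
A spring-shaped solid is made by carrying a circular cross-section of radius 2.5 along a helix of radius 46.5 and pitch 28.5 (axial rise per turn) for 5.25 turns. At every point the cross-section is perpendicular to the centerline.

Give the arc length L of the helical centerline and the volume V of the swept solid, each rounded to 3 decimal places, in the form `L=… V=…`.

L=1541.163 V=30260.665

2πR = 2π·46.5 = 292.168117
per-turn = √(292.168117² + 28.5²) = √(85362.2085 + 812.25) = √86174.4585 = 293.554864
L = 5.25 × 293.554864 = 1541.163039
V = π·2.5² × L = 19.634954 × 1541.163039 = 30260.665500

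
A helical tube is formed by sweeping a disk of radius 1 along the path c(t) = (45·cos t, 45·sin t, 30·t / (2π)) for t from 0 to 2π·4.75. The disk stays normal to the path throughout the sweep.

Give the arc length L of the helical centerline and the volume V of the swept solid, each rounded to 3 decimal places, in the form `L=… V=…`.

L=1350.570 V=4242.939

2πR = 2π·45 = 282.743339
per-turn = √(282.743339² + 30²) = √(79943.7956 + 900) = √80843.7956 = 284.330434
L = 4.75 × 284.330434 = 1350.569561
V = π·1² × L = 3.141593 × 1350.569561 = 4242.939411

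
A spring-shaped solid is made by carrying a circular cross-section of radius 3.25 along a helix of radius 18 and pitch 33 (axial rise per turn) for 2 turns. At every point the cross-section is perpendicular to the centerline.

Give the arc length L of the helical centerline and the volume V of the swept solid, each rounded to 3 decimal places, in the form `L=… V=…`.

2πR = 2π·18 = 113.097336
per-turn = √(113.097336² + 33²) = √(12791.0073 + 1089) = √13880.0073 = 117.813443
L = 2 × 117.813443 = 235.626886
V = π·3.25² × L = 33.183072 × 235.626886 = 7818.824005

L=235.627 V=7818.824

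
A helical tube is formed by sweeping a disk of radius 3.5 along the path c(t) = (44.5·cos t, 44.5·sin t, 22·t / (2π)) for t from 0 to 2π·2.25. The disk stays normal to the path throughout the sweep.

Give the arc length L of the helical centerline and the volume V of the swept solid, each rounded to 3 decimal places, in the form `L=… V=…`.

L=631.048 V=24285.586

2πR = 2π·44.5 = 279.601746
per-turn = √(279.601746² + 22²) = √(78177.1365 + 484) = √78661.1365 = 280.465927
L = 2.25 × 280.465927 = 631.048337
V = π·3.5² × L = 38.484510 × 631.048337 = 24285.586031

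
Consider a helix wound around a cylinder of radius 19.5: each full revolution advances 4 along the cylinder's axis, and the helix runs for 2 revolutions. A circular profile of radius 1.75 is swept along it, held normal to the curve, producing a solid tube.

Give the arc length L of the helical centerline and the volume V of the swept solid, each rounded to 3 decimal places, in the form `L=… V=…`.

L=245.175 V=2358.858

2πR = 2π·19.5 = 122.522113
per-turn = √(122.522113² + 4²) = √(15011.6683 + 16) = √15027.6683 = 122.587390
L = 2 × 122.587390 = 245.174781
V = π·1.75² × L = 9.621128 × 245.174781 = 2358.857827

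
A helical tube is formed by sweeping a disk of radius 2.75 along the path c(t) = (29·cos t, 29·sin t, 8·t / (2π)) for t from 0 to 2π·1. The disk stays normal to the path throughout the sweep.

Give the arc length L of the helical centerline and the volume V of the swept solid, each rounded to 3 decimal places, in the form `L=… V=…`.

2πR = 2π·29 = 182.212374
per-turn = √(182.212374² + 8²) = √(33201.3492 + 64) = √33265.3492 = 182.387909
L = 1 × 182.387909 = 182.387909
V = π·2.75² × L = 23.758294 × 182.387909 = 4333.225635

L=182.388 V=4333.226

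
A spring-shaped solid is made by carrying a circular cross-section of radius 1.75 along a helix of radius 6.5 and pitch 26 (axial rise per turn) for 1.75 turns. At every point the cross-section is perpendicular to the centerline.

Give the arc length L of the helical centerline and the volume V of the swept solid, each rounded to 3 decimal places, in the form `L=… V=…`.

2πR = 2π·6.5 = 40.840704
per-turn = √(40.840704² + 26²) = √(1667.9631 + 676) = √2343.9631 = 48.414493
L = 1.75 × 48.414493 = 84.725363
V = π·1.75² × L = 9.621128 × 84.725363 = 815.153520

L=84.725 V=815.154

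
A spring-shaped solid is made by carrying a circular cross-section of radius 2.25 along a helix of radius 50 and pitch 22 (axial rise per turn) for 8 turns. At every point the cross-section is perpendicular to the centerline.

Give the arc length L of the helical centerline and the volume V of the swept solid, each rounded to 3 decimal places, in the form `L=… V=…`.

L=2519.429 V=40069.788

2πR = 2π·50 = 314.159265
per-turn = √(314.159265² + 22²) = √(98696.0440 + 484) = √99180.0440 = 314.928633
L = 8 × 314.928633 = 2519.429066
V = π·2.25² × L = 15.904313 × 2519.429066 = 40069.787959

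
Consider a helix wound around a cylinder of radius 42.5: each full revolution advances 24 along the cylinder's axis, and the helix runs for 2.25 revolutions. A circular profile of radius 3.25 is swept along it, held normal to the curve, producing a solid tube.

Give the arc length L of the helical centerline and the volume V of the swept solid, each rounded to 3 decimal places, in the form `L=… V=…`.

2πR = 2π·42.5 = 267.035376
per-turn = √(267.035376² + 24²) = √(71307.8918 + 576) = √71883.8918 = 268.111715
L = 2.25 × 268.111715 = 603.251359
V = π·3.25² × L = 33.183072 × 603.251359 = 20017.733526

L=603.251 V=20017.734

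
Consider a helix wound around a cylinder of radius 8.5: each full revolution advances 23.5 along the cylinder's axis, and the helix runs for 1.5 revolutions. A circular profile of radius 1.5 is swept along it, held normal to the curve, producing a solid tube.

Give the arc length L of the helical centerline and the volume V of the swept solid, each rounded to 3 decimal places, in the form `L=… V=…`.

L=87.523 V=618.664

2πR = 2π·8.5 = 53.407075
per-turn = √(53.407075² + 23.5²) = √(2852.3157 + 552.25) = √3404.5657 = 58.348656
L = 1.5 × 58.348656 = 87.522984
V = π·1.5² × L = 7.068583 × 87.522984 = 618.663519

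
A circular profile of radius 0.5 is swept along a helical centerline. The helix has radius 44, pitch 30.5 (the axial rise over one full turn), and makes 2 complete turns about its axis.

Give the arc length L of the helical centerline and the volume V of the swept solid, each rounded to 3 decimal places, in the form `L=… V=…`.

L=556.275 V=436.897

2πR = 2π·44 = 276.460154
per-turn = √(276.460154² + 30.5²) = √(76430.2165 + 930.25) = √77360.4665 = 278.137496
L = 2 × 278.137496 = 556.274991
V = π·0.5² × L = 0.785398 × 556.274991 = 436.897356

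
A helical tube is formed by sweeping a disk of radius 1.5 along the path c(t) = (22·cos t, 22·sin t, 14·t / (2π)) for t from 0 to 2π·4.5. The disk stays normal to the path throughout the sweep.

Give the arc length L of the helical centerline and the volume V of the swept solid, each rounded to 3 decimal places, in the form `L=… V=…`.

L=625.218 V=4419.402

2πR = 2π·22 = 138.230077
per-turn = √(138.230077² + 14²) = √(19107.5541 + 196) = √19303.5541 = 138.937231
L = 4.5 × 138.937231 = 625.217539
V = π·1.5² × L = 7.068583 × 625.217539 = 4419.402361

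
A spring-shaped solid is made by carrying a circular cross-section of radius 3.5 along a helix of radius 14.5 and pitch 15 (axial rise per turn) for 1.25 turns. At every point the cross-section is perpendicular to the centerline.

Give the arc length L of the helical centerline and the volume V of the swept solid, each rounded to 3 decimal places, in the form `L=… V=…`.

L=115.416 V=4441.726

2πR = 2π·14.5 = 91.106187
per-turn = √(91.106187² + 15²) = √(8300.3373 + 225) = √8525.3373 = 92.332753
L = 1.25 × 92.332753 = 115.415941
V = π·3.5² × L = 38.484510 × 115.415941 = 4441.725952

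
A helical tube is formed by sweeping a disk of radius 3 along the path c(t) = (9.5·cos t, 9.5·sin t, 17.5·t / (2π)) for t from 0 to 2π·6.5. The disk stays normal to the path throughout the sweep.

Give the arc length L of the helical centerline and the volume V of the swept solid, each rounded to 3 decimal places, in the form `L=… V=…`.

L=404.318 V=11431.811

2πR = 2π·9.5 = 59.690260
per-turn = √(59.690260² + 17.5²) = √(3562.9272 + 306.25) = √3869.1772 = 62.202710
L = 6.5 × 62.202710 = 404.317618
V = π·3² × L = 28.274334 × 404.317618 = 11431.811326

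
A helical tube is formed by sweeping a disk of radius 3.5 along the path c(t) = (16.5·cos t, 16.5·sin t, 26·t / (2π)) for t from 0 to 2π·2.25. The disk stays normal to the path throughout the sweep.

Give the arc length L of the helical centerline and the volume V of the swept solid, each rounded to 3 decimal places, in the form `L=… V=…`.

2πR = 2π·16.5 = 103.672558
per-turn = √(103.672558² + 26²) = √(10747.9992 + 676) = √11423.9992 = 106.883110
L = 2.25 × 106.883110 = 240.486997
V = π·3.5² × L = 38.484510 × 240.486997 = 9255.024257

L=240.487 V=9255.024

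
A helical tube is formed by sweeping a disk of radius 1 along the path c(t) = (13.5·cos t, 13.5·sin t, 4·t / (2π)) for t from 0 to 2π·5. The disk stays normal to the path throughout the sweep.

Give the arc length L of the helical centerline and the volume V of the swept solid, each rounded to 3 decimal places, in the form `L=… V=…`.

2πR = 2π·13.5 = 84.823002
per-turn = √(84.823002² + 4²) = √(7194.9416 + 16) = √7210.9416 = 84.917263
L = 5 × 84.917263 = 424.586317
V = π·1² × L = 3.141593 × 424.586317 = 1333.877253

L=424.586 V=1333.877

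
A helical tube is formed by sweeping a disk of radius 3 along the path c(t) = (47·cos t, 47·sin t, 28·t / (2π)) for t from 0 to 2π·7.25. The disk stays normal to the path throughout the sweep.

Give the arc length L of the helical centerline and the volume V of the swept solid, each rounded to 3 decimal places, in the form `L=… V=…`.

L=2150.598 V=60806.716

2πR = 2π·47 = 295.309709
per-turn = √(295.309709² + 28²) = √(87207.8245 + 784) = √87991.8245 = 296.634159
L = 7.25 × 296.634159 = 2150.597655
V = π·3² × L = 28.274334 × 2150.597655 = 60806.716150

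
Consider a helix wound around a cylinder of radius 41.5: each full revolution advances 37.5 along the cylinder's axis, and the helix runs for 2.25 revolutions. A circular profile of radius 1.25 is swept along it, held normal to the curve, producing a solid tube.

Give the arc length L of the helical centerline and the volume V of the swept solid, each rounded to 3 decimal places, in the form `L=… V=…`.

2πR = 2π·41.5 = 260.752190
per-turn = √(260.752190² + 37.5²) = √(67991.7047 + 1406.25) = √69397.9547 = 263.434916
L = 2.25 × 263.434916 = 592.728560
V = π·1.25² × L = 4.908739 × 592.728560 = 2909.549515

L=592.729 V=2909.550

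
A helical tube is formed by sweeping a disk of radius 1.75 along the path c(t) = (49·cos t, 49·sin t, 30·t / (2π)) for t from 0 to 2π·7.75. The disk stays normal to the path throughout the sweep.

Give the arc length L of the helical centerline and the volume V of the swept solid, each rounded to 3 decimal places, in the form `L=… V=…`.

2πR = 2π·49 = 307.876080
per-turn = √(307.876080² + 30²) = √(94787.6807 + 900) = √95687.6807 = 309.334254
L = 7.75 × 309.334254 = 2397.340468
V = π·1.75² × L = 9.621128 × 2397.340468 = 23065.118309

L=2397.340 V=23065.118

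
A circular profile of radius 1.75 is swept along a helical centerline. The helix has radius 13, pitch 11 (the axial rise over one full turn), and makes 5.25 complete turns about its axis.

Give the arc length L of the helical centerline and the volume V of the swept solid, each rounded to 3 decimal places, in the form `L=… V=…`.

L=432.699 V=4163.048

2πR = 2π·13 = 81.681409
per-turn = √(81.681409² + 11²) = √(6671.8526 + 121) = √6792.8526 = 82.418763
L = 5.25 × 82.418763 = 432.698508
V = π·1.75² × L = 9.621128 × 432.698508 = 4163.047518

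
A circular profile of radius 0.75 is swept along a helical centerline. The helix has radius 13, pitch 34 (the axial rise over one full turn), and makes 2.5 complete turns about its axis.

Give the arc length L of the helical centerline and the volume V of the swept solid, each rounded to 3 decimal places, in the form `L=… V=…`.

2πR = 2π·13 = 81.681409
per-turn = √(81.681409² + 34²) = √(6671.8526 + 1156) = √7827.8526 = 88.475152
L = 2.5 × 88.475152 = 221.187881
V = π·0.75² × L = 1.767146 × 221.187881 = 390.871249

L=221.188 V=390.871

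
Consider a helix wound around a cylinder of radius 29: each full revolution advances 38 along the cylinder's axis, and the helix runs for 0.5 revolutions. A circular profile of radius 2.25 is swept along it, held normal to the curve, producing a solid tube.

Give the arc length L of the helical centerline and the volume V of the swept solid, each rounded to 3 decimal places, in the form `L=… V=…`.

2πR = 2π·29 = 182.212374
per-turn = √(182.212374² + 38²) = √(33201.3492 + 1444) = √34645.3492 = 186.132612
L = 0.5 × 186.132612 = 93.066306
V = π·2.25² × L = 15.904313 × 93.066306 = 1480.155642

L=93.066 V=1480.156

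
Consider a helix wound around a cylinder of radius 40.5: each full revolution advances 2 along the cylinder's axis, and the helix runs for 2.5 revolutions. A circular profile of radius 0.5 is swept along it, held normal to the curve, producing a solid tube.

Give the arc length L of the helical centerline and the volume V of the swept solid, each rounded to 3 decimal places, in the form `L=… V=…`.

2πR = 2π·40.5 = 254.469005
per-turn = √(254.469005² + 2²) = √(64754.4745 + 4) = √64758.4745 = 254.476864
L = 2.5 × 254.476864 = 636.192161
V = π·0.5² × L = 0.785398 × 636.192161 = 499.664155

L=636.192 V=499.664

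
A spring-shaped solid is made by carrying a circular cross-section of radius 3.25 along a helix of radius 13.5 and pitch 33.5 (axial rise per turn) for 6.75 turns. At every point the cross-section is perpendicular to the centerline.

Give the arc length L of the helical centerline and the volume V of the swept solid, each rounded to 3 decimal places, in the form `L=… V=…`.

2πR = 2π·13.5 = 84.823002
per-turn = √(84.823002² + 33.5²) = √(7194.9416 + 1122.25) = √8317.1916 = 91.198638
L = 6.75 × 91.198638 = 615.590808
V = π·3.25² × L = 33.183072 × 615.590808 = 20427.194346

L=615.591 V=20427.194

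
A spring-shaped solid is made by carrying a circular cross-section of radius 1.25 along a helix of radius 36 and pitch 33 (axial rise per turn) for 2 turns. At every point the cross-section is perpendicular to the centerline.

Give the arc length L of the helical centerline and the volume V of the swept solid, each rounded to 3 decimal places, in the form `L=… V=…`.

L=457.178 V=2244.169

2πR = 2π·36 = 226.194671
per-turn = √(226.194671² + 33²) = √(51164.0292 + 1089) = √52253.0292 = 228.589215
L = 2 × 228.589215 = 457.178430
V = π·1.25² × L = 4.908739 × 457.178430 = 2244.169370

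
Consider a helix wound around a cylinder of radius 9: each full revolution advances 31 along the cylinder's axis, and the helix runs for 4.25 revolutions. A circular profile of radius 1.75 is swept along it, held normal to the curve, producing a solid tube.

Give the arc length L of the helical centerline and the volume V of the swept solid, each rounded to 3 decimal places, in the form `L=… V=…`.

2πR = 2π·9 = 56.548668
per-turn = √(56.548668² + 31²) = √(3197.7518 + 961) = √4158.7518 = 64.488385
L = 4.25 × 64.488385 = 274.075637
V = π·1.75² × L = 9.621128 × 274.075637 = 2636.916650

L=274.076 V=2636.917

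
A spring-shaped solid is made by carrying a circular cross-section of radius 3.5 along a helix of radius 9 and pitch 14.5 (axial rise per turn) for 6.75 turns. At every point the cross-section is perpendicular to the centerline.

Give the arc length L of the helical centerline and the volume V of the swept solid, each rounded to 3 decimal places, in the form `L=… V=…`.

2πR = 2π·9 = 56.548668
per-turn = √(56.548668² + 14.5²) = √(3197.7518 + 210.25) = √3408.0018 = 58.378094
L = 6.75 × 58.378094 = 394.052133
V = π·3.5² × L = 38.484510 × 394.052133 = 15164.903240

L=394.052 V=15164.903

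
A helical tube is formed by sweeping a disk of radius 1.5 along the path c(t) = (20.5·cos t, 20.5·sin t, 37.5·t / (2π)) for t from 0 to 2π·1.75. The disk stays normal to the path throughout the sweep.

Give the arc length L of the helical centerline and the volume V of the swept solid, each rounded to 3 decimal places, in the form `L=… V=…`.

2πR = 2π·20.5 = 128.805299
per-turn = √(128.805299² + 37.5²) = √(16590.8050 + 1406.25) = √17997.0550 = 134.153103
L = 1.75 × 134.153103 = 234.767930
V = π·1.5² × L = 7.068583 × 234.767930 = 1659.476709

L=234.768 V=1659.477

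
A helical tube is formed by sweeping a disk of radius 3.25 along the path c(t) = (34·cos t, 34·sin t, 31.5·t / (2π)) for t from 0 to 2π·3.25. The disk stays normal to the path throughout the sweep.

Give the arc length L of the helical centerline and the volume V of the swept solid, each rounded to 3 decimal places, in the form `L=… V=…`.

L=701.799 V=23287.851

2πR = 2π·34 = 213.628300
per-turn = √(213.628300² + 31.5²) = √(45637.0508 + 992.25) = √46629.3008 = 215.938187
L = 3.25 × 215.938187 = 701.799109
V = π·3.25² × L = 33.183072 × 701.799109 = 23287.850642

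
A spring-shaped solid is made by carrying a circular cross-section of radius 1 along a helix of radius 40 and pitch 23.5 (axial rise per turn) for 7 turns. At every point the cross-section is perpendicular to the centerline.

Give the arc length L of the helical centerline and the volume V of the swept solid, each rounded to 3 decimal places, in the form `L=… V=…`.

L=1766.966 V=5551.087

2πR = 2π·40 = 251.327412
per-turn = √(251.327412² + 23.5²) = √(63165.4682 + 552.25) = √63717.7182 = 252.423688
L = 7 × 252.423688 = 1766.965815
V = π·1² × L = 3.141593 × 1766.965815 = 5551.086822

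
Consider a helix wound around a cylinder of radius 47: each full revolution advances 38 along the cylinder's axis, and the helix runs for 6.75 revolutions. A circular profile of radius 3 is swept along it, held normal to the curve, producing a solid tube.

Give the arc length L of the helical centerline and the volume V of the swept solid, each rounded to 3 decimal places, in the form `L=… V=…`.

L=2009.776 V=56825.072

2πR = 2π·47 = 295.309709
per-turn = √(295.309709² + 38²) = √(87207.8245 + 1444) = √88651.8245 = 297.744562
L = 6.75 × 297.744562 = 2009.775797
V = π·3² × L = 28.274334 × 2009.775797 = 56825.071906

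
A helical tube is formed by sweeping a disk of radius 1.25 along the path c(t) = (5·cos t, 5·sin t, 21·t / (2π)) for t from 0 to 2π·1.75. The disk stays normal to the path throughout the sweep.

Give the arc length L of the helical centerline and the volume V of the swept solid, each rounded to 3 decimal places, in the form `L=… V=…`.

2πR = 2π·5 = 31.415927
per-turn = √(31.415927² + 21²) = √(986.9604 + 441) = √1427.9604 = 37.788364
L = 1.75 × 37.788364 = 66.129637
V = π·1.25² × L = 4.908739 × 66.129637 = 324.613095

L=66.130 V=324.613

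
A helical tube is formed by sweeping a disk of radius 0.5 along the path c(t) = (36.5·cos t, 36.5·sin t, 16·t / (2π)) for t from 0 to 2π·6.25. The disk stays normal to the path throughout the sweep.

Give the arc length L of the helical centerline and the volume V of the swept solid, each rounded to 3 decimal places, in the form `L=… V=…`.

2πR = 2π·36.5 = 229.336264
per-turn = √(229.336264² + 16²) = √(52595.1219 + 256) = √52851.1219 = 229.893719
L = 6.25 × 229.893719 = 1436.835741
V = π·0.5² × L = 0.785398 × 1436.835741 = 1128.488152

L=1436.836 V=1128.488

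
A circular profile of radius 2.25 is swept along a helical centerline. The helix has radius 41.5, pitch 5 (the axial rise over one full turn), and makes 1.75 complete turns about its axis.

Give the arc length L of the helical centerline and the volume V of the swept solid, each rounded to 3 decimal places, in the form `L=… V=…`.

2πR = 2π·41.5 = 260.752190
per-turn = √(260.752190² + 5²) = √(67991.7047 + 25) = √68016.7047 = 260.800124
L = 1.75 × 260.800124 = 456.400217
V = π·2.25² × L = 15.904313 × 456.400217 = 7258.731819

L=456.400 V=7258.732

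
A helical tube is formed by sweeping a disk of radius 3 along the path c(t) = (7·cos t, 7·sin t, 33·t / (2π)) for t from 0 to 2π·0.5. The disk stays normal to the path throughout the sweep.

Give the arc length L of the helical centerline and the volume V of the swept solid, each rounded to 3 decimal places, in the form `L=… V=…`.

2πR = 2π·7 = 43.982297
per-turn = √(43.982297² + 33²) = √(1934.4425 + 1089) = √3023.4425 = 54.985839
L = 0.5 × 54.985839 = 27.492919
V = π·3² × L = 28.274334 × 27.492919 = 777.343982

L=27.493 V=777.344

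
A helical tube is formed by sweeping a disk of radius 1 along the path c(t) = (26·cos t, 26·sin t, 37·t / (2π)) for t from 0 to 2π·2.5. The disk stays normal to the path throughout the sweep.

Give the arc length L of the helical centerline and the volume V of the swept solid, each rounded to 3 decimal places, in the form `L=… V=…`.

L=418.751 V=1315.546

2πR = 2π·26 = 163.362818
per-turn = √(163.362818² + 37²) = √(26687.4103 + 1369) = √28056.4103 = 167.500479
L = 2.5 × 167.500479 = 418.751196
V = π·1² × L = 3.141593 × 418.751196 = 1315.545682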